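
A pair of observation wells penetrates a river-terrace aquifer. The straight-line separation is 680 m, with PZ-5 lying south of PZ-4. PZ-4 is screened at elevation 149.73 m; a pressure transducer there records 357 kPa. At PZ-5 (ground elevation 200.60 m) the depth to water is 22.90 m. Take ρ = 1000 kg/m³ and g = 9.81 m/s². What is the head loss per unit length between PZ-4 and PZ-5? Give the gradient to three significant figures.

Pressure head at PZ-4: ψ = P/(ρg) = 357×1000 / (1000 × 9.81) = 36.39 m.
Total head at PZ-4: h = z + ψ = 149.73 + 36.39 = 186.12 m.
Total head at PZ-5: h = 200.60 − 22.90 = 177.70 m.
Head difference: h(PZ-4) − h(PZ-5) = 186.12 − 177.70 = 8.42 m.
Hydraulic gradient: i = |Δh| / L = 8.42 / 680 = 0.0124.

i ≈ 0.0124 m/m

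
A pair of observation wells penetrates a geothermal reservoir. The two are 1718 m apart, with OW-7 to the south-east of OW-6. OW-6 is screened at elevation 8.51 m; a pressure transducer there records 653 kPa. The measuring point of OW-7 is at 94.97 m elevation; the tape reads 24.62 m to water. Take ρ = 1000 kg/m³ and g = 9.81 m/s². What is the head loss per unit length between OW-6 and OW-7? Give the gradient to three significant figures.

Pressure head at OW-6: ψ = P/(ρg) = 653×1000 / (1000 × 9.81) = 66.56 m.
Total head at OW-6: h = z + ψ = 8.51 + 66.56 = 75.07 m.
Total head at OW-7: h = 94.97 − 24.62 = 70.35 m.
Head difference: h(OW-6) − h(OW-7) = 75.07 − 70.35 = 4.72 m.
Hydraulic gradient: i = |Δh| / L = 4.72 / 1718 = 0.00275.

i ≈ 0.00275 m/m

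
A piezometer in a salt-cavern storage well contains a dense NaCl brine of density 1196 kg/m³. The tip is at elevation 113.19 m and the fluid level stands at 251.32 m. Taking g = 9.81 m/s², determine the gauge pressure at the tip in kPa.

Pressure head ψ = h − z = 251.32 − 113.19 = 138.13 m.
P = ρgψ = 1196 × 9.81 × 138.13 = 1620646 Pa ≈ 1620 kPa.

P ≈ 1620 kPa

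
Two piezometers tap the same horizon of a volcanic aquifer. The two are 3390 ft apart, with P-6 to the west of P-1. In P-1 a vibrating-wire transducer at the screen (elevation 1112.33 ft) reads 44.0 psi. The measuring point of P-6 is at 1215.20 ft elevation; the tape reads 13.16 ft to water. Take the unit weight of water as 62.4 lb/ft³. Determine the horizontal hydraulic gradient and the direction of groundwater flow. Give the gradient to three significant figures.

Pressure head at P-1: ψ = 144·P/γ = 144 × 44.0 / 62.4 = 101.54 ft.
Total head at P-1: h = z + ψ = 1112.33 + 101.54 = 1213.87 ft.
Total head at P-6: h = 1215.20 − 13.16 = 1202.04 ft.
Head difference: h(P-1) − h(P-6) = 1213.87 − 1202.04 = 11.83 ft.
Hydraulic gradient: i = |Δh| / L = 11.83 / 3390 = 0.00349.
Flow is from higher to lower head: from P-1 toward P-6, i.e. toward the west.

i ≈ 0.00349; groundwater flows toward the west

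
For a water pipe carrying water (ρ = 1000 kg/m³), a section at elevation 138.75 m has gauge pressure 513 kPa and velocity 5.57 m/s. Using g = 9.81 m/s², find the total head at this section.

h ≈ 192.62 m

Pressure head ψ = P/(ρg) = 513×1000 / (1000 × 9.81) = 52.29 m.
Velocity head = v²/(2g) = 5.57² / (2 × 9.81) = 1.581 m.
h = z + ψ + v²/(2g) = 138.75 + 52.29 + 1.581 = 192.62 m.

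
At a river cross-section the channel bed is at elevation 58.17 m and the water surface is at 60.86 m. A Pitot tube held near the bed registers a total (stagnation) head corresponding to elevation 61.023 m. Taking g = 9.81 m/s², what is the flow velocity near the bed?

Near the bed, under hydrostatic conditions, the piezometric head (z + ψ) equals the free-surface elevation, 60.86 m.
Velocity head = total − piezometric = 61.023 − 60.86 = 0.163 m.
v = √(2g·h_v) = √(2 × 9.81 × 0.163) = 1.79 m/s.

v ≈ 1.79 m/s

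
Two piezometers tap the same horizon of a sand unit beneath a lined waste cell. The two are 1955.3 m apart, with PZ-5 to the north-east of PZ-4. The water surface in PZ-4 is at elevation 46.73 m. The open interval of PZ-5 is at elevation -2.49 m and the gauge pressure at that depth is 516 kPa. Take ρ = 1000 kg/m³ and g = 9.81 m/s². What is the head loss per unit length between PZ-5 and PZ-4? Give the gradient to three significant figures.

Total head at PZ-4: h = 46.73 m (water level in the piezometer is the total head).
Pressure head at PZ-5: ψ = P/(ρg) = 516×1000 / (1000 × 9.81) = 52.60 m.
Total head at PZ-5: h = z + ψ = -2.49 + 52.60 = 50.11 m.
Head difference: h(PZ-4) − h(PZ-5) = 46.73 − 50.11 = -3.38 m.
Hydraulic gradient: i = |Δh| / L = 3.38 / 1955.3 = 0.00173.

i ≈ 0.00173 m/m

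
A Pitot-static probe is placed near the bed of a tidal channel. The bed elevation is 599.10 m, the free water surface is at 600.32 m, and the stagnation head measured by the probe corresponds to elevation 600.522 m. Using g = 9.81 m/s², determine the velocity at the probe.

v ≈ 1.99 m/s

Near the bed, under hydrostatic conditions, the piezometric head (z + ψ) equals the free-surface elevation, 600.32 m.
Velocity head = total − piezometric = 600.522 − 600.32 = 0.202 m.
v = √(2g·h_v) = √(2 × 9.81 × 0.202) = 1.99 m/s.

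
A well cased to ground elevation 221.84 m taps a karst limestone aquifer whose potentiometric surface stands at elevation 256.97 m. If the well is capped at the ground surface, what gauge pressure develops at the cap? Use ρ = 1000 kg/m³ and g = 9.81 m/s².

P ≈ 345 kPa

Head above the cap: Δh = 256.97 − 221.84 = 35.13 m.
P = ρgΔh = 1000 × 9.81 × 35.13 = 344625 Pa ≈ 345 kPa.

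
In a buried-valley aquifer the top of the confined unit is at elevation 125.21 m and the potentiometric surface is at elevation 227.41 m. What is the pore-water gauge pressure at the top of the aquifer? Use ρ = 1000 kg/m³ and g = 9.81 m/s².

Pressure head at the aquifer top: ψ = h − z = 227.41 − 125.21 = 102.20 m.
P = ρgψ = 1000 × 9.81 × 102.20 = 1002582 Pa ≈ 1000 kPa.

P ≈ 1000 kPa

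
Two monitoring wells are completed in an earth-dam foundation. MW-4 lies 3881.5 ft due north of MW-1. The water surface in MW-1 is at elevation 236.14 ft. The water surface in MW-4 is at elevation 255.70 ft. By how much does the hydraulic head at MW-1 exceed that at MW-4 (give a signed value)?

Total head at MW-1: h = 236.14 ft (water level in the piezometer is the total head).
Total head at MW-4: h = 255.70 ft (water level in the piezometer is the total head).
Head difference: h(MW-1) − h(MW-4) = 236.14 − 255.70 = -19.56 ft.

Δh ≈ -19.56 ft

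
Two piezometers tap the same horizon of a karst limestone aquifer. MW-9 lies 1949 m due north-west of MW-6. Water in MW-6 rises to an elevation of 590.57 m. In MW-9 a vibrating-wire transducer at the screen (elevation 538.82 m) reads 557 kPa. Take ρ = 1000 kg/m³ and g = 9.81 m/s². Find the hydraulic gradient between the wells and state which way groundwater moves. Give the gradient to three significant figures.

i ≈ 0.00258; groundwater flows toward the south-east

Total head at MW-6: h = 590.57 m (water level in the piezometer is the total head).
Pressure head at MW-9: ψ = P/(ρg) = 557×1000 / (1000 × 9.81) = 56.78 m.
Total head at MW-9: h = z + ψ = 538.82 + 56.78 = 595.60 m.
Head difference: h(MW-6) − h(MW-9) = 590.57 − 595.60 = -5.03 m.
Hydraulic gradient: i = |Δh| / L = 5.03 / 1949 = 0.00258.
Flow is from higher to lower head: from MW-9 toward MW-6, i.e. toward the south-east.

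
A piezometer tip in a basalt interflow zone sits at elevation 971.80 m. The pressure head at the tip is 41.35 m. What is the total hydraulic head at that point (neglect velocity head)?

h = z + ψ = 971.80 + 41.35 = 1013.15 m.

h ≈ 1013.15 m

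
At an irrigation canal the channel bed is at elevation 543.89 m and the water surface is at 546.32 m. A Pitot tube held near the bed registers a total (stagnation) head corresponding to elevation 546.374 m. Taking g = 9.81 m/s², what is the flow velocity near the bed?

v ≈ 1.03 m/s

Near the bed, under hydrostatic conditions, the piezometric head (z + ψ) equals the free-surface elevation, 546.32 m.
Velocity head = total − piezometric = 546.374 − 546.32 = 0.054 m.
v = √(2g·h_v) = √(2 × 9.81 × 0.054) = 1.03 m/s.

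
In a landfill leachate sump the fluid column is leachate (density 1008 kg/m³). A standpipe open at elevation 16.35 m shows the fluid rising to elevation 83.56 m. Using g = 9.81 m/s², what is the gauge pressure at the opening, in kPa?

P ≈ 665 kPa

Pressure head ψ = h − z = 83.56 − 16.35 = 67.21 m.
P = ρgψ = 1008 × 9.81 × 67.21 = 664605 Pa ≈ 665 kPa.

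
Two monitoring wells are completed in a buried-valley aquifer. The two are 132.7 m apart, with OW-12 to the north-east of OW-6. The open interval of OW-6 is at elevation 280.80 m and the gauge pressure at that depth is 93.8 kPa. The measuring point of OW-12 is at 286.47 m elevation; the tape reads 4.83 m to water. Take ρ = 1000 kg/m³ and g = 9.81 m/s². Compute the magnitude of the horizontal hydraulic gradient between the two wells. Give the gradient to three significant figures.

Pressure head at OW-6: ψ = P/(ρg) = 93.8×1000 / (1000 × 9.81) = 9.56 m.
Total head at OW-6: h = z + ψ = 280.80 + 9.56 = 290.36 m.
Total head at OW-12: h = 286.47 − 4.83 = 281.64 m.
Head difference: h(OW-6) − h(OW-12) = 290.36 − 281.64 = 8.72 m.
Hydraulic gradient: i = |Δh| / L = 8.72 / 132.7 = 0.0657.

i ≈ 0.0657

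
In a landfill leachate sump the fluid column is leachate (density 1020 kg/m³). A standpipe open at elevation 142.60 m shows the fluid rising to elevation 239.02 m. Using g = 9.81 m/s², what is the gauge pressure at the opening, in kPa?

P ≈ 965 kPa

Pressure head ψ = h − z = 239.02 − 142.60 = 96.42 m.
P = ρgψ = 1020 × 9.81 × 96.42 = 964798 Pa ≈ 965 kPa.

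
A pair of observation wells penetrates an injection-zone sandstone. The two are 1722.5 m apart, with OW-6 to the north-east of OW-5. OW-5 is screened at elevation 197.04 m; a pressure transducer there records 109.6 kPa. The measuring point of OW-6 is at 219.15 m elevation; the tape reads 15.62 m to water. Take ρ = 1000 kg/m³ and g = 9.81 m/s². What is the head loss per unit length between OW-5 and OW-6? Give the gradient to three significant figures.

i ≈ 0.00272 m/m

Pressure head at OW-5: ψ = P/(ρg) = 109.6×1000 / (1000 × 9.81) = 11.17 m.
Total head at OW-5: h = z + ψ = 197.04 + 11.17 = 208.21 m.
Total head at OW-6: h = 219.15 − 15.62 = 203.53 m.
Head difference: h(OW-5) − h(OW-6) = 208.21 − 203.53 = 4.68 m.
Hydraulic gradient: i = |Δh| / L = 4.68 / 1722.5 = 0.00272.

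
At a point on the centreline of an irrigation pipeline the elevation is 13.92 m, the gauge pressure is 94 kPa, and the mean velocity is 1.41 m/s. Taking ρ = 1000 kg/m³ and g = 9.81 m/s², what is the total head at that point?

h ≈ 23.60 m

Pressure head ψ = P/(ρg) = 94×1000 / (1000 × 9.81) = 9.58 m.
Velocity head = v²/(2g) = 1.41² / (2 × 9.81) = 0.101 m.
h = z + ψ + v²/(2g) = 13.92 + 9.58 + 0.101 = 23.60 m.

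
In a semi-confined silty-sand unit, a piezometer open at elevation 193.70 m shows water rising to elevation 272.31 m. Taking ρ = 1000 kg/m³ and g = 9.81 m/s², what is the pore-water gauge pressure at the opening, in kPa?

P ≈ 771 kPa

Pressure head ψ = h − z = 272.31 − 193.70 = 78.61 m.
P = ρgψ = 1000 × 9.81 × 78.61 = 771164 Pa ≈ 771 kPa.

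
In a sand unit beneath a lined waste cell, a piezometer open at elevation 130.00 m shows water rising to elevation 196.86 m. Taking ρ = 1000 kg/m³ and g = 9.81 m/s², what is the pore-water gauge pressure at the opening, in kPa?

Pressure head ψ = h − z = 196.86 − 130.00 = 66.86 m.
P = ρgψ = 1000 × 9.81 × 66.86 = 655897 Pa ≈ 656 kPa.

P ≈ 656 kPa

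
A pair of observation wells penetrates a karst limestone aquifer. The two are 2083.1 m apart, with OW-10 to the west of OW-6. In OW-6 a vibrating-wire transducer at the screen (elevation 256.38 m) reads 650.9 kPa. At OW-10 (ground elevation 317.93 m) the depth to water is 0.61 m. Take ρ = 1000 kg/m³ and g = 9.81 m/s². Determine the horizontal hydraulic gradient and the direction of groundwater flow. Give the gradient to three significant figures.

Pressure head at OW-6: ψ = P/(ρg) = 650.9×1000 / (1000 × 9.81) = 66.35 m.
Total head at OW-6: h = z + ψ = 256.38 + 66.35 = 322.73 m.
Total head at OW-10: h = 317.93 − 0.61 = 317.32 m.
Head difference: h(OW-6) − h(OW-10) = 322.73 − 317.32 = 5.41 m.
Hydraulic gradient: i = |Δh| / L = 5.41 / 2083.1 = 0.00260.
Flow is from higher to lower head: from OW-6 toward OW-10, i.e. toward the west.

i ≈ 0.00260; groundwater flows toward the west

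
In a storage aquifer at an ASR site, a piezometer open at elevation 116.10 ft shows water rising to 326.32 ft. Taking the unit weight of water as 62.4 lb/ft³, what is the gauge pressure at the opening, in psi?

P ≈ 91.1 psi

Pressure head ψ = h − z = 326.32 − 116.10 = 210.22 ft.
P = γ·ψ / 144 = 62.4 × 210.22 / 144 = 91.1 psi.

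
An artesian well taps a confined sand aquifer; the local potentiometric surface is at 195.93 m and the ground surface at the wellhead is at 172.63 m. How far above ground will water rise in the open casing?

≈ 23.30 m above ground

Water rises to the potentiometric surface, so the rise above ground = 195.93 − 172.63 = 23.30 m.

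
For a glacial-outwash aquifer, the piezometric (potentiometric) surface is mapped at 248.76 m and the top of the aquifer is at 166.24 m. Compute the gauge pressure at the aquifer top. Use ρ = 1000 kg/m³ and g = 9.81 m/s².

Pressure head at the aquifer top: ψ = h − z = 248.76 − 166.24 = 82.52 m.
P = ρgψ = 1000 × 9.81 × 82.52 = 809521 Pa ≈ 810 kPa.

P ≈ 810 kPa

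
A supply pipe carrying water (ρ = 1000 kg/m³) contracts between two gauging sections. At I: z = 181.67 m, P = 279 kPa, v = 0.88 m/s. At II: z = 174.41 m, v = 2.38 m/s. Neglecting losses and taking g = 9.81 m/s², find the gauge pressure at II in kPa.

Pressure head at I: ψ₁ = P₁/(ρg) = 279×1000 / (1000 × 9.81) = 28.44 m.
Velocity heads: v₁²/2g = 0.88²/19.62 = 0.039 m; v₂²/2g = 2.38²/19.62 = 0.289 m.
Total head H = z₁ + ψ₁ + v₁²/2g = 181.67 + 28.44 + 0.039 = 210.15 m.
ψ₂ = H − z₂ − v₂²/2g = 210.15 − 174.41 − 0.289 = 35.45 m.
P₂ = ρgψ₂ = 1000 × 9.81 × 35.45 ≈ 348 kPa.

P₂ ≈ 348 kPa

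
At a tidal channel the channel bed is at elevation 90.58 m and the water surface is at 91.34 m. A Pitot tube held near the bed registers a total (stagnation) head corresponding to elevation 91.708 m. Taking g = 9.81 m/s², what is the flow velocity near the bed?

v ≈ 2.69 m/s

Near the bed, under hydrostatic conditions, the piezometric head (z + ψ) equals the free-surface elevation, 91.34 m.
Velocity head = total − piezometric = 91.708 − 91.34 = 0.368 m.
v = √(2g·h_v) = √(2 × 9.81 × 0.368) = 2.69 m/s.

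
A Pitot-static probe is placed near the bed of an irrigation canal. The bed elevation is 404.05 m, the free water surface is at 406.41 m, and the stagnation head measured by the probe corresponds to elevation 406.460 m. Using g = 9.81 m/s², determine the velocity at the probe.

v ≈ 0.990 m/s

Near the bed, under hydrostatic conditions, the piezometric head (z + ψ) equals the free-surface elevation, 406.41 m.
Velocity head = total − piezometric = 406.460 − 406.41 = 0.050 m.
v = √(2g·h_v) = √(2 × 9.81 × 0.050) = 0.990 m/s.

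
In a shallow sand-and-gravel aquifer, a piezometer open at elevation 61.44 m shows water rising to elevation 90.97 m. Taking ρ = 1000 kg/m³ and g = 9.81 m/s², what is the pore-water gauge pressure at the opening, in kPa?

P ≈ 290 kPa

Pressure head ψ = h − z = 90.97 − 61.44 = 29.53 m.
P = ρgψ = 1000 × 9.81 × 29.53 = 289689 Pa ≈ 290 kPa.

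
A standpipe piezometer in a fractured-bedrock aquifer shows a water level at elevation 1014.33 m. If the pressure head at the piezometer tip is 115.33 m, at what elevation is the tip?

z ≈ 899.00 m

z = h − ψ = 1014.33 − 115.33 = 899.00 m.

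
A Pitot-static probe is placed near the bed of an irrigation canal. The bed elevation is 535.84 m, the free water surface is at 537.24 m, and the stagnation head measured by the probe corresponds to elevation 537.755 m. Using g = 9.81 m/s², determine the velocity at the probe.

Near the bed, under hydrostatic conditions, the piezometric head (z + ψ) equals the free-surface elevation, 537.24 m.
Velocity head = total − piezometric = 537.755 − 537.24 = 0.515 m.
v = √(2g·h_v) = √(2 × 9.81 × 0.515) = 3.18 m/s.

v ≈ 3.18 m/s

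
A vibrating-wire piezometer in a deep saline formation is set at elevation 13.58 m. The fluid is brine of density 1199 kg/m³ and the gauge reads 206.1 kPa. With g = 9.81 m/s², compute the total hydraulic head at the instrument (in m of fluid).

h ≈ 31.10 m

ψ = P/(ρg) = 206.1×1000 / (1199 × 9.81) = 17.52 m.
h = z + ψ = 13.58 + 17.52 = 31.10 m.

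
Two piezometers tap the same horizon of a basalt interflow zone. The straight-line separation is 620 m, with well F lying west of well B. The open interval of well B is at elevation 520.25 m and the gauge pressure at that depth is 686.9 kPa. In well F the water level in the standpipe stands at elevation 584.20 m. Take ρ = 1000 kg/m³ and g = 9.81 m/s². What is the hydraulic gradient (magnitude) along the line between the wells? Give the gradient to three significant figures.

i ≈ 0.00979

Pressure head at well B: ψ = P/(ρg) = 686.9×1000 / (1000 × 9.81) = 70.02 m.
Total head at well B: h = z + ψ = 520.25 + 70.02 = 590.27 m.
Total head at well F: h = 584.20 m (water level in the piezometer is the total head).
Head difference: h(well B) − h(well F) = 590.27 − 584.20 = 6.07 m.
Hydraulic gradient: i = |Δh| / L = 6.07 / 620 = 0.00979.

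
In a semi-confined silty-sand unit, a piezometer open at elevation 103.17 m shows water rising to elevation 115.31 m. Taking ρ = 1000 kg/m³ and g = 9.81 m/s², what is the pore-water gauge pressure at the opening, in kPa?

P ≈ 119 kPa

Pressure head ψ = h − z = 115.31 − 103.17 = 12.14 m.
P = ρgψ = 1000 × 9.81 × 12.14 = 119093 Pa ≈ 119 kPa.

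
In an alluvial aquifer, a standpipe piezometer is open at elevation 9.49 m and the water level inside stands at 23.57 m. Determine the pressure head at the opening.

ψ ≈ 14.08 m

Total head h = 23.57 m (the water-surface elevation in the piezometer).
Pressure head ψ = h − z = 23.57 − 9.49 = 14.08 m.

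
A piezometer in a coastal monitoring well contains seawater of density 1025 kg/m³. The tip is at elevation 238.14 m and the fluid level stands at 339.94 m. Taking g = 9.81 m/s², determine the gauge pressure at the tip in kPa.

P ≈ 1020 kPa

Pressure head ψ = h − z = 339.94 − 238.14 = 101.80 m.
P = ρgψ = 1025 × 9.81 × 101.80 = 1023624 Pa ≈ 1020 kPa.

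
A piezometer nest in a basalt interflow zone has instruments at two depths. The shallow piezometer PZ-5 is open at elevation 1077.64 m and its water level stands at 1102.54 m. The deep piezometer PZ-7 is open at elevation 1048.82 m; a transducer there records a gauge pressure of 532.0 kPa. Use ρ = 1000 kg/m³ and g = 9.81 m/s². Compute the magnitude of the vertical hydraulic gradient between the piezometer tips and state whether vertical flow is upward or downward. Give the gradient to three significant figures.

|i_v| ≈ 0.0177; vertical flow is upward

Total head at PZ-5: h = 1102.54 m (water level in the standpipe).
Pressure head at PZ-7: ψ = P/(ρg) = 532.0×1000 / (1000 × 9.81) = 54.23 m.
Total head at PZ-7: h = z + ψ = 1048.82 + 54.23 = 1103.05 m.
Δh = h(PZ-5) − h(PZ-7) = 1102.54 − 1103.05 = -0.51 m.
Vertical separation Δz = 1077.64 − 1048.82 = 28.82 m.
|i_v| = |Δh| / Δz = 0.51 / 28.82 = 0.0177.
Head is higher in the deep piezometer, so vertical flow is upward (discharge condition).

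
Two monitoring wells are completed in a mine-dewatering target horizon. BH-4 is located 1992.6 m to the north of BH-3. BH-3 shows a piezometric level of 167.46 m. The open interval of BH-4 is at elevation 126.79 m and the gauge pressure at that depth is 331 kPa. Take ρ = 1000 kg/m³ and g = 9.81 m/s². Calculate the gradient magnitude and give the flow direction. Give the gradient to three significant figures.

Total head at BH-3: h = 167.46 m (water level in the piezometer is the total head).
Pressure head at BH-4: ψ = P/(ρg) = 331×1000 / (1000 × 9.81) = 33.74 m.
Total head at BH-4: h = z + ψ = 126.79 + 33.74 = 160.53 m.
Head difference: h(BH-3) − h(BH-4) = 167.46 − 160.53 = 6.93 m.
Hydraulic gradient: i = |Δh| / L = 6.93 / 1992.6 = 0.00348.
Flow is from higher to lower head: from BH-3 toward BH-4, i.e. toward the north.

i ≈ 0.00348; groundwater flows toward the north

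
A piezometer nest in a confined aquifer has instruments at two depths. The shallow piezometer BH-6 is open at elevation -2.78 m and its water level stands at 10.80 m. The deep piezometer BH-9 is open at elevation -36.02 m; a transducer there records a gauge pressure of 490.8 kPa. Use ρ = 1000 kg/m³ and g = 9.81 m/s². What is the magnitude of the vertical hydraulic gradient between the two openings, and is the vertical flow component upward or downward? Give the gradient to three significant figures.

Total head at BH-6: h = 10.80 m (water level in the standpipe).
Pressure head at BH-9: ψ = P/(ρg) = 490.8×1000 / (1000 × 9.81) = 50.03 m.
Total head at BH-9: h = z + ψ = -36.02 + 50.03 = 14.01 m.
Δh = h(BH-6) − h(BH-9) = 10.80 − 14.01 = -3.21 m.
Vertical separation Δz = -2.78 − (-36.02) = 33.24 m.
|i_v| = |Δh| / Δz = 3.21 / 33.24 = 0.0966.
Head is higher in the deep piezometer, so vertical flow is upward (discharge condition).

|i_v| ≈ 0.0966; vertical flow is upward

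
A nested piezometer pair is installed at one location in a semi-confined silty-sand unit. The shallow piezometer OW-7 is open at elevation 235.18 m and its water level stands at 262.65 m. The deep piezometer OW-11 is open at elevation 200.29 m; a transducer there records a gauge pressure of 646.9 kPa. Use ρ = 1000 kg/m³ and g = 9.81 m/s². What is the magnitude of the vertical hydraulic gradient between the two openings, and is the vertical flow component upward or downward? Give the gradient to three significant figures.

|i_v| ≈ 0.103; vertical flow is upward

Total head at OW-7: h = 262.65 m (water level in the standpipe).
Pressure head at OW-11: ψ = P/(ρg) = 646.9×1000 / (1000 × 9.81) = 65.94 m.
Total head at OW-11: h = z + ψ = 200.29 + 65.94 = 266.23 m.
Δh = h(OW-7) − h(OW-11) = 262.65 − 266.23 = -3.58 m.
Vertical separation Δz = 235.18 − 200.29 = 34.89 m.
|i_v| = |Δh| / Δz = 3.58 / 34.89 = 0.103.
Head is higher in the deep piezometer, so vertical flow is upward (discharge condition).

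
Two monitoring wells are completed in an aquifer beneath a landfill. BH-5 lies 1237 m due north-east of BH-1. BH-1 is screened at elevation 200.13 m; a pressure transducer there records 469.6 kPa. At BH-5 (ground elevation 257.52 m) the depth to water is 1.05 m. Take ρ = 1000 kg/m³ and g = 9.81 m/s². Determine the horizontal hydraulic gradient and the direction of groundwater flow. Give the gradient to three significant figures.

i ≈ 0.00685; groundwater flows toward the south-west

Pressure head at BH-1: ψ = P/(ρg) = 469.6×1000 / (1000 × 9.81) = 47.87 m.
Total head at BH-1: h = z + ψ = 200.13 + 47.87 = 248.00 m.
Total head at BH-5: h = 257.52 − 1.05 = 256.47 m.
Head difference: h(BH-1) − h(BH-5) = 248.00 − 256.47 = -8.47 m.
Hydraulic gradient: i = |Δh| / L = 8.47 / 1237 = 0.00685.
Flow is from higher to lower head: from BH-5 toward BH-1, i.e. toward the south-west.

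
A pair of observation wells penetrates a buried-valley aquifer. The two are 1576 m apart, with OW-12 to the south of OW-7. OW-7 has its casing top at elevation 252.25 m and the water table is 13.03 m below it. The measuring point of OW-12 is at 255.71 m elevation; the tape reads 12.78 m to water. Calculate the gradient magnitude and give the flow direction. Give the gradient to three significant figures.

Total head at OW-7: h = 252.25 − 13.03 = 239.22 m.
Total head at OW-12: h = 255.71 − 12.78 = 242.93 m.
Head difference: h(OW-7) − h(OW-12) = 239.22 − 242.93 = -3.71 m.
Hydraulic gradient: i = |Δh| / L = 3.71 / 1576 = 0.00235.
Flow is from higher to lower head: from OW-12 toward OW-7, i.e. toward the north.

i ≈ 0.00235; groundwater flows toward the north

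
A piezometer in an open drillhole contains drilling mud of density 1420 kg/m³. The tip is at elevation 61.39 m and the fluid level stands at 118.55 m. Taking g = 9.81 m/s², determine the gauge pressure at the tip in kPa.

Pressure head ψ = h − z = 118.55 − 61.39 = 57.16 m.
P = ρgψ = 1420 × 9.81 × 57.16 = 796250 Pa ≈ 796 kPa.

P ≈ 796 kPa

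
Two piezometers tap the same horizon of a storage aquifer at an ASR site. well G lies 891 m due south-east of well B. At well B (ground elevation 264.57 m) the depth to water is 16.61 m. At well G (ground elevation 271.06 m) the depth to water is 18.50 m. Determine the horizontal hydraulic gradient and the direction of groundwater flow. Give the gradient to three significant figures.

i ≈ 0.00516; groundwater flows toward the north-west

Total head at well B: h = 264.57 − 16.61 = 247.96 m.
Total head at well G: h = 271.06 − 18.50 = 252.56 m.
Head difference: h(well B) − h(well G) = 247.96 − 252.56 = -4.60 m.
Hydraulic gradient: i = |Δh| / L = 4.60 / 891 = 0.00516.
Flow is from higher to lower head: from well G toward well B, i.e. toward the north-west.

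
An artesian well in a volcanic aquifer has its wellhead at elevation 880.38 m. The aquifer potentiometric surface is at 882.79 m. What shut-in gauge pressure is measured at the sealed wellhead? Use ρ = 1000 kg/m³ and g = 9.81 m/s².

P ≈ 23.6 kPa

Head above the cap: Δh = 882.79 − 880.38 = 2.41 m.
P = ρgΔh = 1000 × 9.81 × 2.41 = 23642 Pa ≈ 23.6 kPa.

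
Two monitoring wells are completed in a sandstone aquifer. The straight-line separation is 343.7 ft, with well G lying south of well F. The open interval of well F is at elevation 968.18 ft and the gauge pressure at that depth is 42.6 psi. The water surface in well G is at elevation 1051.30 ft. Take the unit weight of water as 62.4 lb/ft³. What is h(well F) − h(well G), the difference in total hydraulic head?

Pressure head at well F: ψ = 144·P/γ = 144 × 42.6 / 62.4 = 98.31 ft.
Total head at well F: h = z + ψ = 968.18 + 98.31 = 1066.49 ft.
Total head at well G: h = 1051.30 ft (water level in the piezometer is the total head).
Head difference: h(well F) − h(well G) = 1066.49 − 1051.30 = 15.19 ft.

Δh ≈ 15.19 ft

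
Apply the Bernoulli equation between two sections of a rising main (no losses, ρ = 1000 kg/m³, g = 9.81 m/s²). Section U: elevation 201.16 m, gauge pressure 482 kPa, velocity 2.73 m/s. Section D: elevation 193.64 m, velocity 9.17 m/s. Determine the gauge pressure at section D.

P₂ ≈ 517 kPa

Pressure head at U: ψ₁ = P₁/(ρg) = 482×1000 / (1000 × 9.81) = 49.13 m.
Velocity heads: v₁²/2g = 2.73²/19.62 = 0.380 m; v₂²/2g = 9.17²/19.62 = 4.286 m.
Total head H = z₁ + ψ₁ + v₁²/2g = 201.16 + 49.13 + 0.380 = 250.67 m.
ψ₂ = H − z₂ − v₂²/2g = 250.67 − 193.64 − 4.286 = 52.74 m.
P₂ = ρgψ₂ = 1000 × 9.81 × 52.74 ≈ 517 kPa.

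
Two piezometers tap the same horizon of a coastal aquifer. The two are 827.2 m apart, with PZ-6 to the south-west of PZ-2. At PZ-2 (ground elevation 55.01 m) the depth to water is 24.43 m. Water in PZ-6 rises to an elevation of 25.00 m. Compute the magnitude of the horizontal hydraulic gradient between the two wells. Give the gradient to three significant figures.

Total head at PZ-2: h = 55.01 − 24.43 = 30.58 m.
Total head at PZ-6: h = 25.00 m (water level in the piezometer is the total head).
Head difference: h(PZ-2) − h(PZ-6) = 30.58 − 25.00 = 5.58 m.
Hydraulic gradient: i = |Δh| / L = 5.58 / 827.2 = 0.00675.

i ≈ 0.00675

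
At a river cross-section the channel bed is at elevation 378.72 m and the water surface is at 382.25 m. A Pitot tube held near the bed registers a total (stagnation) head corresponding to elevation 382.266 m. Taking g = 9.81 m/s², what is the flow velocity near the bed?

v ≈ 0.560 m/s

Near the bed, under hydrostatic conditions, the piezometric head (z + ψ) equals the free-surface elevation, 382.25 m.
Velocity head = total − piezometric = 382.266 − 382.25 = 0.016 m.
v = √(2g·h_v) = √(2 × 9.81 × 0.016) = 0.560 m/s.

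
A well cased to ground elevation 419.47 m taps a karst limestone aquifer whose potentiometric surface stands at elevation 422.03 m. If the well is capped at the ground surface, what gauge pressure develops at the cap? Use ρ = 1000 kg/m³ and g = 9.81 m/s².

Head above the cap: Δh = 422.03 − 419.47 = 2.56 m.
P = ρgΔh = 1000 × 9.81 × 2.56 = 25114 Pa ≈ 25.1 kPa.

P ≈ 25.1 kPa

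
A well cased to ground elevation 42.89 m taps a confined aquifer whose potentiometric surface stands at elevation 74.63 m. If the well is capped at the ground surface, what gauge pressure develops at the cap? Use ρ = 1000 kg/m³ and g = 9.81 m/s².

Head above the cap: Δh = 74.63 − 42.89 = 31.74 m.
P = ρgΔh = 1000 × 9.81 × 31.74 = 311369 Pa ≈ 311 kPa.

P ≈ 311 kPa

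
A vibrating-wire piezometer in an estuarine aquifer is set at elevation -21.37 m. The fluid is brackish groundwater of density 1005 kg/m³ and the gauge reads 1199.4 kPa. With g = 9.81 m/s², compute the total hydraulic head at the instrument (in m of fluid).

h ≈ 100.28 m

ψ = P/(ρg) = 1199.4×1000 / (1005 × 9.81) = 121.65 m.
h = z + ψ = -21.37 + 121.65 = 100.28 m.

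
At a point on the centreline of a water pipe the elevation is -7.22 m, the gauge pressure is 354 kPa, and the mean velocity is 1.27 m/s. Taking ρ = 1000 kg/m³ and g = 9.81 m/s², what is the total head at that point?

h ≈ 28.95 m

Pressure head ψ = P/(ρg) = 354×1000 / (1000 × 9.81) = 36.09 m.
Velocity head = v²/(2g) = 1.27² / (2 × 9.81) = 0.082 m.
h = z + ψ + v²/(2g) = -7.22 + 36.09 + 0.082 = 28.95 m.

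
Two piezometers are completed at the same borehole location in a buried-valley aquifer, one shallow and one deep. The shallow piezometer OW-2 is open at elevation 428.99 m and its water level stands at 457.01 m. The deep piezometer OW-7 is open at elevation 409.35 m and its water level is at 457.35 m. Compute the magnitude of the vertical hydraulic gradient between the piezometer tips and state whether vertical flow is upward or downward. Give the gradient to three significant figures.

|i_v| ≈ 0.0173; vertical flow is upward

Total head at OW-2: h = 457.01 m (water level in the standpipe).
Total head at OW-7: h = 457.35 m.
Δh = h(OW-2) − h(OW-7) = 457.01 − 457.35 = -0.34 m.
Vertical separation Δz = 428.99 − 409.35 = 19.64 m.
|i_v| = |Δh| / Δz = 0.34 / 19.64 = 0.0173.
Head is higher in the deep piezometer, so vertical flow is upward (discharge condition).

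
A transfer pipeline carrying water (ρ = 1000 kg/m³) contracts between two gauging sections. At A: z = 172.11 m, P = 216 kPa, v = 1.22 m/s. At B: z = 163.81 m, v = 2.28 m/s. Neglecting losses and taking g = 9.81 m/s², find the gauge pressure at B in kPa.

Pressure head at A: ψ₁ = P₁/(ρg) = 216×1000 / (1000 × 9.81) = 22.02 m.
Velocity heads: v₁²/2g = 1.22²/19.62 = 0.076 m; v₂²/2g = 2.28²/19.62 = 0.265 m.
Total head H = z₁ + ψ₁ + v₁²/2g = 172.11 + 22.02 + 0.076 = 194.21 m.
ψ₂ = H − z₂ − v₂²/2g = 194.21 − 163.81 − 0.265 = 30.14 m.
P₂ = ρgψ₂ = 1000 × 9.81 × 30.14 ≈ 296 kPa.

P₂ ≈ 296 kPa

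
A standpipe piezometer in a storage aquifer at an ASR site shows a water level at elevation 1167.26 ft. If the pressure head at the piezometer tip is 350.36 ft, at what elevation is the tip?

z = h − ψ = 1167.26 − 350.36 = 816.90 ft.

z ≈ 816.90 ft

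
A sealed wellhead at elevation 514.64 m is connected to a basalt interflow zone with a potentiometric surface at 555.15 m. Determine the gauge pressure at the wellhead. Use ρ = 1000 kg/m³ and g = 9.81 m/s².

Head above the cap: Δh = 555.15 − 514.64 = 40.51 m.
P = ρgΔh = 1000 × 9.81 × 40.51 = 397403 Pa ≈ 397 kPa.

P ≈ 397 kPa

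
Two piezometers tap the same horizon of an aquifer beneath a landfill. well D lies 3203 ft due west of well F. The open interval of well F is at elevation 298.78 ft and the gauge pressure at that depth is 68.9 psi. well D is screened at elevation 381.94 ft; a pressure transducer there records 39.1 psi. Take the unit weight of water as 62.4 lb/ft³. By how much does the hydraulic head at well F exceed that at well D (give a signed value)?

Δh ≈ -14.39 ft

Pressure head at well F: ψ = 144·P/γ = 144 × 68.9 / 62.4 = 159.00 ft.
Total head at well F: h = z + ψ = 298.78 + 159.00 = 457.78 ft.
Pressure head at well D: ψ = 144·P/γ = 144 × 39.1 / 62.4 = 90.23 ft.
Total head at well D: h = z + ψ = 381.94 + 90.23 = 472.17 ft.
Head difference: h(well F) − h(well D) = 457.78 − 472.17 = -14.39 ft.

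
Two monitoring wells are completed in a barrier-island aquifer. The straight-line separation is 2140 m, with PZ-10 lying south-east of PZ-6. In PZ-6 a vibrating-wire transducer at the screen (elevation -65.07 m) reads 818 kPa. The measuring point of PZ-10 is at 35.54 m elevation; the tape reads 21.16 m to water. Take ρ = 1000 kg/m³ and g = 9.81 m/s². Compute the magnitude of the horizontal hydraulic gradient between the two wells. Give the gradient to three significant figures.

i ≈ 0.00184

Pressure head at PZ-6: ψ = P/(ρg) = 818×1000 / (1000 × 9.81) = 83.38 m.
Total head at PZ-6: h = z + ψ = -65.07 + 83.38 = 18.31 m.
Total head at PZ-10: h = 35.54 − 21.16 = 14.38 m.
Head difference: h(PZ-6) − h(PZ-10) = 18.31 − 14.38 = 3.93 m.
Hydraulic gradient: i = |Δh| / L = 3.93 / 2140 = 0.00184.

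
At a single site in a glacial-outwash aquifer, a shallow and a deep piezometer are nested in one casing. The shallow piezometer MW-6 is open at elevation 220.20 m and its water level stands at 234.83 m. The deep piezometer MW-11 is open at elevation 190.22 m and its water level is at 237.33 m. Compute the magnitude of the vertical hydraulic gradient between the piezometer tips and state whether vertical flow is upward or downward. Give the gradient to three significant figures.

Total head at MW-6: h = 234.83 m (water level in the standpipe).
Total head at MW-11: h = 237.33 m.
Δh = h(MW-6) − h(MW-11) = 234.83 − 237.33 = -2.50 m.
Vertical separation Δz = 220.20 − 190.22 = 29.98 m.
|i_v| = |Δh| / Δz = 2.50 / 29.98 = 0.0834.
Head is higher in the deep piezometer, so vertical flow is upward (discharge condition).

|i_v| ≈ 0.0834; vertical flow is upward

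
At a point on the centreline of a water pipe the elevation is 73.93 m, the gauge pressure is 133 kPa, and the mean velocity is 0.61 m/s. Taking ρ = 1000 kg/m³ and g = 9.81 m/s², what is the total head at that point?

Pressure head ψ = P/(ρg) = 133×1000 / (1000 × 9.81) = 13.56 m.
Velocity head = v²/(2g) = 0.61² / (2 × 9.81) = 0.019 m.
h = z + ψ + v²/(2g) = 73.93 + 13.56 + 0.019 = 87.51 m.

h ≈ 87.51 m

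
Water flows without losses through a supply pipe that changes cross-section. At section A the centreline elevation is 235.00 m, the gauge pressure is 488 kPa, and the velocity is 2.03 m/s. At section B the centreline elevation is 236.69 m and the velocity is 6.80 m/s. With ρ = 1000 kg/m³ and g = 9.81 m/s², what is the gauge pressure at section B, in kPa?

Pressure head at A: ψ₁ = P₁/(ρg) = 488×1000 / (1000 × 9.81) = 49.75 m.
Velocity heads: v₁²/2g = 2.03²/19.62 = 0.210 m; v₂²/2g = 6.80²/19.62 = 2.357 m.
Total head H = z₁ + ψ₁ + v₁²/2g = 235.00 + 49.75 + 0.210 = 284.96 m.
ψ₂ = H − z₂ − v₂²/2g = 284.96 − 236.69 − 2.357 = 45.91 m.
P₂ = ρgψ₂ = 1000 × 9.81 × 45.91 ≈ 450 kPa.

P₂ ≈ 450 kPa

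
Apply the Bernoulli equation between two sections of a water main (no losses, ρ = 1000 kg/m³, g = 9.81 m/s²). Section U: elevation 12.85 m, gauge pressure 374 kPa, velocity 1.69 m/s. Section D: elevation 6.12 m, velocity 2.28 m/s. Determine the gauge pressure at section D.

P₂ ≈ 439 kPa

Pressure head at U: ψ₁ = P₁/(ρg) = 374×1000 / (1000 × 9.81) = 38.12 m.
Velocity heads: v₁²/2g = 1.69²/19.62 = 0.146 m; v₂²/2g = 2.28²/19.62 = 0.265 m.
Total head H = z₁ + ψ₁ + v₁²/2g = 12.85 + 38.12 + 0.146 = 51.12 m.
ψ₂ = H − z₂ − v₂²/2g = 51.12 − 6.12 − 0.265 = 44.73 m.
P₂ = ρgψ₂ = 1000 × 9.81 × 44.73 ≈ 439 kPa.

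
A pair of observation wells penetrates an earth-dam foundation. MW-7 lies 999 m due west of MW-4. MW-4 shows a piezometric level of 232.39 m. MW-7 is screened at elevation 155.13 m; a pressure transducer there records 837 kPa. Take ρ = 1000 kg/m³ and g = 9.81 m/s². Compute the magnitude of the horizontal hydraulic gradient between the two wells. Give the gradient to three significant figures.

Total head at MW-4: h = 232.39 m (water level in the piezometer is the total head).
Pressure head at MW-7: ψ = P/(ρg) = 837×1000 / (1000 × 9.81) = 85.32 m.
Total head at MW-7: h = z + ψ = 155.13 + 85.32 = 240.45 m.
Head difference: h(MW-4) − h(MW-7) = 232.39 − 240.45 = -8.06 m.
Hydraulic gradient: i = |Δh| / L = 8.06 / 999 = 0.00807.

i ≈ 0.00807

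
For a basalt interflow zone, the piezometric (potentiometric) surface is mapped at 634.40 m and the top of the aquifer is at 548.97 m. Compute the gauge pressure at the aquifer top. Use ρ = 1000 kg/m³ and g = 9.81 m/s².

Pressure head at the aquifer top: ψ = h − z = 634.40 − 548.97 = 85.43 m.
P = ρgψ = 1000 × 9.81 × 85.43 = 838068 Pa ≈ 838 kPa.

P ≈ 838 kPa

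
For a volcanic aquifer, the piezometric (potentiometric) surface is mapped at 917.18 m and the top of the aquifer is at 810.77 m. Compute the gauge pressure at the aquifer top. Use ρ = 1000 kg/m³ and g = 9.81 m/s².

P ≈ 1040 kPa

Pressure head at the aquifer top: ψ = h − z = 917.18 − 810.77 = 106.41 m.
P = ρgψ = 1000 × 9.81 × 106.41 = 1043882 Pa ≈ 1040 kPa.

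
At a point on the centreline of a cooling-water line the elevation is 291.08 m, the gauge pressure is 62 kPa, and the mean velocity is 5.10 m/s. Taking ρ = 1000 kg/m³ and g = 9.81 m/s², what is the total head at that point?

h ≈ 298.73 m

Pressure head ψ = P/(ρg) = 62×1000 / (1000 × 9.81) = 6.32 m.
Velocity head = v²/(2g) = 5.10² / (2 × 9.81) = 1.326 m.
h = z + ψ + v²/(2g) = 291.08 + 6.32 + 1.326 = 298.73 m.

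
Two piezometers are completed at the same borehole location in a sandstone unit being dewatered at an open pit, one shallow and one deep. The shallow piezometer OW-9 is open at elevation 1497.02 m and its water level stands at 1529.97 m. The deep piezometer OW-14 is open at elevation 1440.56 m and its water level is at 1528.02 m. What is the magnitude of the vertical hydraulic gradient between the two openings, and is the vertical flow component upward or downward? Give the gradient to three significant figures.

Total head at OW-9: h = 1529.97 m (water level in the standpipe).
Total head at OW-14: h = 1528.02 m.
Δh = h(OW-9) − h(OW-14) = 1529.97 − 1528.02 = 1.95 m.
Vertical separation Δz = 1497.02 − 1440.56 = 56.46 m.
|i_v| = |Δh| / Δz = 1.95 / 56.46 = 0.0345.
Head is higher in the shallow piezometer, so vertical flow is downward (recharge condition).

|i_v| ≈ 0.0345; vertical flow is downward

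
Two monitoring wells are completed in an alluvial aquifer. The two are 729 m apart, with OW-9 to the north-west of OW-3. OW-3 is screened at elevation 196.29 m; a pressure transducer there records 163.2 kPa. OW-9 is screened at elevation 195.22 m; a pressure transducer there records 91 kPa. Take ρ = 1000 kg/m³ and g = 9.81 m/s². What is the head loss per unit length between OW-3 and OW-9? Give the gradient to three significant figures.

i ≈ 0.0116 m/m

Pressure head at OW-3: ψ = P/(ρg) = 163.2×1000 / (1000 × 9.81) = 16.64 m.
Total head at OW-3: h = z + ψ = 196.29 + 16.64 = 212.93 m.
Pressure head at OW-9: ψ = P/(ρg) = 91×1000 / (1000 × 9.81) = 9.28 m.
Total head at OW-9: h = z + ψ = 195.22 + 9.28 = 204.50 m.
Head difference: h(OW-3) − h(OW-9) = 212.93 − 204.50 = 8.43 m.
Hydraulic gradient: i = |Δh| / L = 8.43 / 729 = 0.0116.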